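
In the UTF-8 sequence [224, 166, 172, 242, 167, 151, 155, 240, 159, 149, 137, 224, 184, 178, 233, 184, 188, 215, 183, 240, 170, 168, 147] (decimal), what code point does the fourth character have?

Offset 0: leading byte 0xE0 = 11100000 → 3-byte char #1 = E0 A6 AC.
Offset 3: leading byte 0xF2 = 11110010 → 4-byte char #2 = F2 A7 97 9B.
Offset 7: leading byte 0xF0 = 11110000 → 4-byte char #3 = F0 9F 95 89.
Offset 11: leading byte 0xE0 = 11100000 → 3-byte char #4 = E0 B8 B2.
Leading byte 0xE0 = 11100000 matches 1110xxxx → 3-byte sequence.
Byte 1: 0xE0 = 11100000, payload 0000 (4 bits).
Byte 2: 0xB8 = 10111000 (10xxxxxx ✓), payload 111000.
Byte 3: 0xB2 = 10110010 (10xxxxxx ✓), payload 110010.
Concatenate: 0000111000110010 = 0xE32 (16 bits → U+0E32).

U+0E32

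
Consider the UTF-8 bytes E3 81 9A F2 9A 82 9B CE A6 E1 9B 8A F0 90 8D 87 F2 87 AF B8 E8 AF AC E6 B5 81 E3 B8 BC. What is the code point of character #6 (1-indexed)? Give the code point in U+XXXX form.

Offset 0: leading byte 0xE3 = 11100011 → 3-byte char #1 = E3 81 9A.
Offset 3: leading byte 0xF2 = 11110010 → 4-byte char #2 = F2 9A 82 9B.
Offset 7: leading byte 0xCE = 11001110 → 2-byte char #3 = CE A6.
Offset 9: leading byte 0xE1 = 11100001 → 3-byte char #4 = E1 9B 8A.
Offset 12: leading byte 0xF0 = 11110000 → 4-byte char #5 = F0 90 8D 87.
Offset 16: leading byte 0xF2 = 11110010 → 4-byte char #6 = F2 87 AF B8.
Leading byte 0xF2 = 11110010 matches 11110xxx → 4-byte sequence.
Byte 1: 0xF2 = 11110010, payload 010 (3 bits).
Byte 2: 0x87 = 10000111 (10xxxxxx ✓), payload 000111.
Byte 3: 0xAF = 10101111 (10xxxxxx ✓), payload 101111.
Byte 4: 0xB8 = 10111000 (10xxxxxx ✓), payload 111000.
Concatenate: 010000111101111111000 = 0x87BF8 (21 bits → U+87BF8).

U+87BF8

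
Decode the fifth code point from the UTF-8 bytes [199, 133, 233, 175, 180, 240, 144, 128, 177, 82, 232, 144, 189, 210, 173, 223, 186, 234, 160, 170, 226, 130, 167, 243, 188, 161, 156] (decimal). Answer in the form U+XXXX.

Offset 0: leading byte 0xC7 = 11000111 → 2-byte char #1 = C7 85.
Offset 2: leading byte 0xE9 = 11101001 → 3-byte char #2 = E9 AF B4.
Offset 5: leading byte 0xF0 = 11110000 → 4-byte char #3 = F0 90 80 B1.
Offset 9: leading byte 0x52 = 01010010 → 1-byte char #4 = 52.
Offset 10: leading byte 0xE8 = 11101000 → 3-byte char #5 = E8 90 BD.
Leading byte 0xE8 = 11101000 matches 1110xxxx → 3-byte sequence.
Byte 1: 0xE8 = 11101000, payload 1000 (4 bits).
Byte 2: 0x90 = 10010000 (10xxxxxx ✓), payload 010000.
Byte 3: 0xBD = 10111101 (10xxxxxx ✓), payload 111101.
Concatenate: 1000010000111101 = 0x843D (16 bits → U+843D).

U+843D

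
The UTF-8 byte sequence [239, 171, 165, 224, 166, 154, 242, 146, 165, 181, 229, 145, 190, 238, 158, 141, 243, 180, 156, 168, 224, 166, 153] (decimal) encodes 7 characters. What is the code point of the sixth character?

U+F4728

Offset 0: leading byte 0xEF = 11101111 → 3-byte char #1 = EF AB A5.
Offset 3: leading byte 0xE0 = 11100000 → 3-byte char #2 = E0 A6 9A.
Offset 6: leading byte 0xF2 = 11110010 → 4-byte char #3 = F2 92 A5 B5.
Offset 10: leading byte 0xE5 = 11100101 → 3-byte char #4 = E5 91 BE.
Offset 13: leading byte 0xEE = 11101110 → 3-byte char #5 = EE 9E 8D.
Offset 16: leading byte 0xF3 = 11110011 → 4-byte char #6 = F3 B4 9C A8.
Leading byte 0xF3 = 11110011 matches 11110xxx → 4-byte sequence.
Byte 1: 0xF3 = 11110011, payload 011 (3 bits).
Byte 2: 0xB4 = 10110100 (10xxxxxx ✓), payload 110100.
Byte 3: 0x9C = 10011100 (10xxxxxx ✓), payload 011100.
Byte 4: 0xA8 = 10101000 (10xxxxxx ✓), payload 101000.
Concatenate: 011110100011100101000 = 0xF4728 (21 bits → U+F4728).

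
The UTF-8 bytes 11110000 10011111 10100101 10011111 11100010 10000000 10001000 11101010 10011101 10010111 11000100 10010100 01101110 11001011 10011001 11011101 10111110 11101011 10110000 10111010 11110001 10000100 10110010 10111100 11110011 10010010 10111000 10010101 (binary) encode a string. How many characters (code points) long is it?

10

Byte at offset 0: 0xF0 = 11110000 → 4-byte char (#1). Advance 4.
Byte at offset 4: 0xE2 = 11100010 → 3-byte char (#2). Advance 3.
Byte at offset 7: 0xEA = 11101010 → 3-byte char (#3). Advance 3.
Byte at offset 10: 0xC4 = 11000100 → 2-byte char (#4). Advance 2.
Byte at offset 12: 0x6E = 01101110 → 1-byte char (#5). Advance 1.
Byte at offset 13: 0xCB = 11001011 → 2-byte char (#6). Advance 2.
Byte at offset 15: 0xDD = 11011101 → 2-byte char (#7). Advance 2.
Byte at offset 17: 0xEB = 11101011 → 3-byte char (#8). Advance 3.
Byte at offset 20: 0xF1 = 11110001 → 4-byte char (#9). Advance 4.
Byte at offset 24: 0xF3 = 11110011 → 4-byte char (#10). Advance 4.
Reached end at offset 28 after 10 code points.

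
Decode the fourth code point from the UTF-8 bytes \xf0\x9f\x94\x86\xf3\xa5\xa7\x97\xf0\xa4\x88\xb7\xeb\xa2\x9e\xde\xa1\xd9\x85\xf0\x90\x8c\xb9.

U+B89E

Offset 0: leading byte 0xF0 = 11110000 → 4-byte char #1 = F0 9F 94 86.
Offset 4: leading byte 0xF3 = 11110011 → 4-byte char #2 = F3 A5 A7 97.
Offset 8: leading byte 0xF0 = 11110000 → 4-byte char #3 = F0 A4 88 B7.
Offset 12: leading byte 0xEB = 11101011 → 3-byte char #4 = EB A2 9E.
Leading byte 0xEB = 11101011 matches 1110xxxx → 3-byte sequence.
Byte 1: 0xEB = 11101011, payload 1011 (4 bits).
Byte 2: 0xA2 = 10100010 (10xxxxxx ✓), payload 100010.
Byte 3: 0x9E = 10011110 (10xxxxxx ✓), payload 011110.
Concatenate: 1011100010011110 = 0xB89E (16 bits → U+B89E).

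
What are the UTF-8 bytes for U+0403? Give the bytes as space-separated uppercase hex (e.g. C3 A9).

U+0403 = 0x403 = 1027 decimal. In range U+0080–U+07FF → 2-byte form: 110xxxxx 10xxxxxx.
Binary (11 bits): 10000000011.
Split 5+6: 10000 | 000011.
Byte 1: 11010000 = 0xD0.
Byte 2: 10000011 = 0x83.

D0 83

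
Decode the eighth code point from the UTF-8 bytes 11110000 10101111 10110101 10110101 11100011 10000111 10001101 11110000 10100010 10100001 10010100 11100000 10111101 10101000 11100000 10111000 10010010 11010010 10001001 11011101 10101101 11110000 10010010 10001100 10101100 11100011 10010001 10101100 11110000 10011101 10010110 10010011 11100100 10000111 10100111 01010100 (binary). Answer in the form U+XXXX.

Offset 0: leading byte 0xF0 = 11110000 → 4-byte char #1 = F0 AF B5 B5.
Offset 4: leading byte 0xE3 = 11100011 → 3-byte char #2 = E3 87 8D.
Offset 7: leading byte 0xF0 = 11110000 → 4-byte char #3 = F0 A2 A1 94.
Offset 11: leading byte 0xE0 = 11100000 → 3-byte char #4 = E0 BD A8.
Offset 14: leading byte 0xE0 = 11100000 → 3-byte char #5 = E0 B8 92.
Offset 17: leading byte 0xD2 = 11010010 → 2-byte char #6 = D2 89.
Offset 19: leading byte 0xDD = 11011101 → 2-byte char #7 = DD AD.
Offset 21: leading byte 0xF0 = 11110000 → 4-byte char #8 = F0 92 8C AC.
Leading byte 0xF0 = 11110000 matches 11110xxx → 4-byte sequence.
Byte 1: 0xF0 = 11110000, payload 000 (3 bits).
Byte 2: 0x92 = 10010010 (10xxxxxx ✓), payload 010010.
Byte 3: 0x8C = 10001100 (10xxxxxx ✓), payload 001100.
Byte 4: 0xAC = 10101100 (10xxxxxx ✓), payload 101100.
Concatenate: 000010010001100101100 = 0x1232C (21 bits → U+1232C).

U+1232C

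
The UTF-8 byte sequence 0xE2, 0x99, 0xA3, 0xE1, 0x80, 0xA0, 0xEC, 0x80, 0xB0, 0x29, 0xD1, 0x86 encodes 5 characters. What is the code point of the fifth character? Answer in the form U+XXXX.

U+0446

Offset 0: leading byte 0xE2 = 11100010 → 3-byte char #1 = E2 99 A3.
Offset 3: leading byte 0xE1 = 11100001 → 3-byte char #2 = E1 80 A0.
Offset 6: leading byte 0xEC = 11101100 → 3-byte char #3 = EC 80 B0.
Offset 9: leading byte 0x29 = 00101001 → 1-byte char #4 = 29.
Offset 10: leading byte 0xD1 = 11010001 → 2-byte char #5 = D1 86.
Leading byte 0xD1 = 11010001 matches 110xxxxx → 2-byte sequence.
Byte 1: 0xD1 = 11010001, payload 10001 (5 bits).
Byte 2: 0x86 = 10000110 (10xxxxxx ✓), payload 000110.
Concatenate: 10001000110 = 0x446 (11 bits → U+0446).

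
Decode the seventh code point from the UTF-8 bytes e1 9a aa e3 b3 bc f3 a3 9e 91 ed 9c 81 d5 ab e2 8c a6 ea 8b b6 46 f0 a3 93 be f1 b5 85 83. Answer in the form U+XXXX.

Offset 0: leading byte 0xE1 = 11100001 → 3-byte char #1 = E1 9A AA.
Offset 3: leading byte 0xE3 = 11100011 → 3-byte char #2 = E3 B3 BC.
Offset 6: leading byte 0xF3 = 11110011 → 4-byte char #3 = F3 A3 9E 91.
Offset 10: leading byte 0xED = 11101101 → 3-byte char #4 = ED 9C 81.
Offset 13: leading byte 0xD5 = 11010101 → 2-byte char #5 = D5 AB.
Offset 15: leading byte 0xE2 = 11100010 → 3-byte char #6 = E2 8C A6.
Offset 18: leading byte 0xEA = 11101010 → 3-byte char #7 = EA 8B B6.
Leading byte 0xEA = 11101010 matches 1110xxxx → 3-byte sequence.
Byte 1: 0xEA = 11101010, payload 1010 (4 bits).
Byte 2: 0x8B = 10001011 (10xxxxxx ✓), payload 001011.
Byte 3: 0xB6 = 10110110 (10xxxxxx ✓), payload 110110.
Concatenate: 1010001011110110 = 0xA2F6 (16 bits → U+A2F6).

U+A2F6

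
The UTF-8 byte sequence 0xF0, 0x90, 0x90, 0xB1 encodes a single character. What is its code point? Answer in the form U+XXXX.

U+10431

Leading byte 0xF0 = 11110000 matches 11110xxx → 4-byte sequence.
Byte 1: 0xF0 = 11110000, payload 000 (3 bits).
Byte 2: 0x90 = 10010000 (10xxxxxx ✓), payload 010000.
Byte 3: 0x90 = 10010000 (10xxxxxx ✓), payload 010000.
Byte 4: 0xB1 = 10110001 (10xxxxxx ✓), payload 110001.
Concatenate: 000010000010000110001 = 0x10431 (21 bits → U+10431).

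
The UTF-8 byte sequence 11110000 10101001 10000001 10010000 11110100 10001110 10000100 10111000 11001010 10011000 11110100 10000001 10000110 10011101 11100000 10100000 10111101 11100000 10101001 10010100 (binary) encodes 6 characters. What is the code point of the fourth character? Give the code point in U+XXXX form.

Offset 0: leading byte 0xF0 = 11110000 → 4-byte char #1 = F0 A9 81 90.
Offset 4: leading byte 0xF4 = 11110100 → 4-byte char #2 = F4 8E 84 B8.
Offset 8: leading byte 0xCA = 11001010 → 2-byte char #3 = CA 98.
Offset 10: leading byte 0xF4 = 11110100 → 4-byte char #4 = F4 81 86 9D.
Leading byte 0xF4 = 11110100 matches 11110xxx → 4-byte sequence.
Byte 1: 0xF4 = 11110100, payload 100 (3 bits).
Byte 2: 0x81 = 10000001 (10xxxxxx ✓), payload 000001.
Byte 3: 0x86 = 10000110 (10xxxxxx ✓), payload 000110.
Byte 4: 0x9D = 10011101 (10xxxxxx ✓), payload 011101.
Concatenate: 100000001000110011101 = 0x10119D (21 bits → U+10119D).

U+10119D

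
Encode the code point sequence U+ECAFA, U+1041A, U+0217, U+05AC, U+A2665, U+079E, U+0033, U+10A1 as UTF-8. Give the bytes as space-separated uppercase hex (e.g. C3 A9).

U+ECAFA: 4-byte form → F3 AC AB BA.
U+1041A: 4-byte form → F0 90 90 9A.
U+0217: 2-byte form → C8 97.
U+05AC: 2-byte form → D6 AC.
U+A2665: 4-byte form → F2 A2 99 A5.
U+079E: 2-byte form → DE 9E.
U+0033: 1-byte form → 33.
U+10A1: 3-byte form → E1 82 A1.
Concatenated (22 bytes): F3 AC AB BA F0 90 90 9A C8 97 D6 AC F2 A2 99 A5 DE 9E 33 E1 82 A1.

F3 AC AB BA F0 90 90 9A C8 97 D6 AC F2 A2 99 A5 DE 9E 33 E1 82 A1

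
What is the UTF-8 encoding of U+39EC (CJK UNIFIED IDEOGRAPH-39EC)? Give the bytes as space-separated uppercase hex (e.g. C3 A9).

E3 A7 AC

U+39EC = 0x39EC = 14828 decimal. In range U+0800–U+FFFF → 3-byte form: 1110xxxx 10xxxxxx 10xxxxxx.
Binary (16 bits): 0011100111101100.
Split 4+6+6: 0011 | 100111 | 101100.
Byte 1: 11100011 = 0xE3.
Byte 2: 10100111 = 0xA7.
Byte 3: 10101100 = 0xAC.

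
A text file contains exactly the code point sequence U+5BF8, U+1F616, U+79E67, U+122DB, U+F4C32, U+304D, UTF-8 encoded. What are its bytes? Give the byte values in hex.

U+5BF8: 3-byte form → E5 AF B8.
U+1F616: 4-byte form → F0 9F 98 96.
U+79E67: 4-byte form → F1 B9 B9 A7.
U+122DB: 4-byte form → F0 92 8B 9B.
U+F4C32: 4-byte form → F3 B4 B0 B2.
U+304D: 3-byte form → E3 81 8D.
Concatenated (22 bytes): E5 AF B8 F0 9F 98 96 F1 B9 B9 A7 F0 92 8B 9B F3 B4 B0 B2 E3 81 8D.

E5 AF B8 F0 9F 98 96 F1 B9 B9 A7 F0 92 8B 9B F3 B4 B0 B2 E3 81 8D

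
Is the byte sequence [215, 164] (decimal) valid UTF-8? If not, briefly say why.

valid

Leading byte 0xD7 = 11010111 → 2-byte form.
Continuation bytes 0xA4=10100100 all match 10xxxxxx.
Decoded value 0x5E4 is ≥ 0x80 (shortest form) and not a surrogate.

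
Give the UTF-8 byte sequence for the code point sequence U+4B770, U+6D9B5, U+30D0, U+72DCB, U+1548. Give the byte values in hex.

U+4B770: 4-byte form → F1 8B 9D B0.
U+6D9B5: 4-byte form → F1 AD A6 B5.
U+30D0: 3-byte form → E3 83 90.
U+72DCB: 4-byte form → F1 B2 B7 8B.
U+1548: 3-byte form → E1 95 88.
Concatenated (18 bytes): F1 8B 9D B0 F1 AD A6 B5 E3 83 90 F1 B2 B7 8B E1 95 88.

F1 8B 9D B0 F1 AD A6 B5 E3 83 90 F1 B2 B7 8B E1 95 88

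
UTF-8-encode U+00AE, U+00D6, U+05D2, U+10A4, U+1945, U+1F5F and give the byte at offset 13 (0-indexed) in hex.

0xBD

U+00AE → 2-byte form C2 AE at offsets 0–1.
U+00D6 → 2-byte form C3 96 at offsets 2–3.
U+05D2 → 2-byte form D7 92 at offsets 4–5.
U+10A4 → 3-byte form E1 82 A4 at offsets 6–8.
U+1945 → 3-byte form E1 A5 85 at offsets 9–11.
U+1F5F → 3-byte form E1 BD 9F at offsets 12–14.
Offset 13 falls in char 6's range; it's byte 2 of E1 BD 9F = 0xBD.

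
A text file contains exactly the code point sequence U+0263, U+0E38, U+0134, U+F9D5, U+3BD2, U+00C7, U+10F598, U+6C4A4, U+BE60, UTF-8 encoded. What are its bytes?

C9 A3 E0 B8 B8 C4 B4 EF A7 95 E3 AF 92 C3 87 F4 8F 96 98 F1 AC 92 A4 EB B9 A0

U+0263: 2-byte form → C9 A3.
U+0E38: 3-byte form → E0 B8 B8.
U+0134: 2-byte form → C4 B4.
U+F9D5: 3-byte form → EF A7 95.
U+3BD2: 3-byte form → E3 AF 92.
U+00C7: 2-byte form → C3 87.
U+10F598: 4-byte form → F4 8F 96 98.
U+6C4A4: 4-byte form → F1 AC 92 A4.
U+BE60: 3-byte form → EB B9 A0.
Concatenated (26 bytes): C9 A3 E0 B8 B8 C4 B4 EF A7 95 E3 AF 92 C3 87 F4 8F 96 98 F1 AC 92 A4 EB B9 A0.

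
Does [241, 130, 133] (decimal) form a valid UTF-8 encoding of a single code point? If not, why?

Leading byte 0xF1 = 11110001 → 4-byte form, but only 3 bytes are present.

invalid (sequence truncated)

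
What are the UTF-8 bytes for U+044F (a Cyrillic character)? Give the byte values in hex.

D1 8F

U+044F = 0x44F = 1103 decimal. In range U+0080–U+07FF → 2-byte form: 110xxxxx 10xxxxxx.
Binary (11 bits): 10001001111.
Split 5+6: 10001 | 001111.
Byte 1: 11010001 = 0xD1.
Byte 2: 10001111 = 0x8F.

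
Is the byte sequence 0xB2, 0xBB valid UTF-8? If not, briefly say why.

Byte 0xB2 = 10110010 has the form 10xxxxxx — a continuation byte — but there is no preceding leading byte.

invalid (continuation byte with no leading byte)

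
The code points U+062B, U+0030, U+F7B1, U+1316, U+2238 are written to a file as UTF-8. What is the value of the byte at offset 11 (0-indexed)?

U+062B → 2-byte form D8 AB at offsets 0–1.
U+0030 → 1-byte form 30 at offsets 2–2.
U+F7B1 → 3-byte form EF 9E B1 at offsets 3–5.
U+1316 → 3-byte form E1 8C 96 at offsets 6–8.
U+2238 → 3-byte form E2 88 B8 at offsets 9–11.
Offset 11 falls in char 5's range; it's byte 3 of E2 88 B8 = 0xB8.

0xB8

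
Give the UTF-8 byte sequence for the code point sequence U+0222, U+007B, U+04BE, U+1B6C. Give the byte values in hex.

U+0222: 2-byte form → C8 A2.
U+007B: 1-byte form → 7B.
U+04BE: 2-byte form → D2 BE.
U+1B6C: 3-byte form → E1 AD AC.
Concatenated (8 bytes): C8 A2 7B D2 BE E1 AD AC.

C8 A2 7B D2 BE E1 AD AC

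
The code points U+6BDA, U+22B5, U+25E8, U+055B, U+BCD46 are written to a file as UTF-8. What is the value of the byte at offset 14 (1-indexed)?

1-indexed offset 14 is 0-indexed offset 13.
U+6BDA → 3-byte form E6 AF 9A at offsets 0–2.
U+22B5 → 3-byte form E2 8A B5 at offsets 3–5.
U+25E8 → 3-byte form E2 97 A8 at offsets 6–8.
U+055B → 2-byte form D5 9B at offsets 9–10.
U+BCD46 → 4-byte form F2 BC B5 86 at offsets 11–14.
Offset 13 falls in char 5's range; it's byte 3 of F2 BC B5 86 = 0xB5.

0xB5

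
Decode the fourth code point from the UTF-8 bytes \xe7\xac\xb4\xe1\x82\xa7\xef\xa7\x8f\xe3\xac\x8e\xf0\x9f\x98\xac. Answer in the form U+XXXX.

Offset 0: leading byte 0xE7 = 11100111 → 3-byte char #1 = E7 AC B4.
Offset 3: leading byte 0xE1 = 11100001 → 3-byte char #2 = E1 82 A7.
Offset 6: leading byte 0xEF = 11101111 → 3-byte char #3 = EF A7 8F.
Offset 9: leading byte 0xE3 = 11100011 → 3-byte char #4 = E3 AC 8E.
Leading byte 0xE3 = 11100011 matches 1110xxxx → 3-byte sequence.
Byte 1: 0xE3 = 11100011, payload 0011 (4 bits).
Byte 2: 0xAC = 10101100 (10xxxxxx ✓), payload 101100.
Byte 3: 0x8E = 10001110 (10xxxxxx ✓), payload 001110.
Concatenate: 0011101100001110 = 0x3B0E (16 bits → U+3B0E).

U+3B0E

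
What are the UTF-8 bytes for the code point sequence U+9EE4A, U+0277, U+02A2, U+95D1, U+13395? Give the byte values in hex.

F2 9E B9 8A C9 B7 CA A2 E9 97 91 F0 93 8E 95

U+9EE4A: 4-byte form → F2 9E B9 8A.
U+0277: 2-byte form → C9 B7.
U+02A2: 2-byte form → CA A2.
U+95D1: 3-byte form → E9 97 91.
U+13395: 4-byte form → F0 93 8E 95.
Concatenated (15 bytes): F2 9E B9 8A C9 B7 CA A2 E9 97 91 F0 93 8E 95.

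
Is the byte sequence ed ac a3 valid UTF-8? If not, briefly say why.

Structurally a 3-byte sequence; payload = 0xDB23.
But 0xDB23 is in U+D800–U+DFFF, the surrogate range. Surrogates are not Unicode scalar values and are forbidden in UTF-8.

invalid (encodes a surrogate (U+D800–U+DFFF))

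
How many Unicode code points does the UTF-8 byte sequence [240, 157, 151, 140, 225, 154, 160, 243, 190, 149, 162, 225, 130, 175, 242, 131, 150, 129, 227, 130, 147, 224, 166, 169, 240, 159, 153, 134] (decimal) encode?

8

Byte at offset 0: 0xF0 = 11110000 → 4-byte char (#1). Advance 4.
Byte at offset 4: 0xE1 = 11100001 → 3-byte char (#2). Advance 3.
Byte at offset 7: 0xF3 = 11110011 → 4-byte char (#3). Advance 4.
Byte at offset 11: 0xE1 = 11100001 → 3-byte char (#4). Advance 3.
Byte at offset 14: 0xF2 = 11110010 → 4-byte char (#5). Advance 4.
Byte at offset 18: 0xE3 = 11100011 → 3-byte char (#6). Advance 3.
Byte at offset 21: 0xE0 = 11100000 → 3-byte char (#7). Advance 3.
Byte at offset 24: 0xF0 = 11110000 → 4-byte char (#8). Advance 4.
Reached end at offset 28 after 8 code points.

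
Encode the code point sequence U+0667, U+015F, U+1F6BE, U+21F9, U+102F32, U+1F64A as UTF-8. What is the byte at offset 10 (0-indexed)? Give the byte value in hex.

0xB9

U+0667 → 2-byte form D9 A7 at offsets 0–1.
U+015F → 2-byte form C5 9F at offsets 2–3.
U+1F6BE → 4-byte form F0 9F 9A BE at offsets 4–7.
U+21F9 → 3-byte form E2 87 B9 at offsets 8–10.
Offset 10 falls in char 4's range; it's byte 3 of E2 87 B9 = 0xB9.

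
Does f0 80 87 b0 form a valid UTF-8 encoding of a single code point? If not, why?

invalid (overlong encoding)

Leading byte 0xF0 = 11110000 → 4-byte form.
Continuation bytes all match 10xxxxxx. Payload decodes to 0x1F0.
But 0x1F0 < 0x10000, the minimum for a 4-byte sequence — this is an overlong encoding.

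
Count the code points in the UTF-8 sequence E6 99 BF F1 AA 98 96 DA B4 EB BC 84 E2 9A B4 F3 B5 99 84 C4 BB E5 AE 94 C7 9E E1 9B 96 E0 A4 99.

Byte at offset 0: 0xE6 = 11100110 → 3-byte char (#1). Advance 3.
Byte at offset 3: 0xF1 = 11110001 → 4-byte char (#2). Advance 4.
Byte at offset 7: 0xDA = 11011010 → 2-byte char (#3). Advance 2.
Byte at offset 9: 0xEB = 11101011 → 3-byte char (#4). Advance 3.
Byte at offset 12: 0xE2 = 11100010 → 3-byte char (#5). Advance 3.
Byte at offset 15: 0xF3 = 11110011 → 4-byte char (#6). Advance 4.
Byte at offset 19: 0xC4 = 11000100 → 2-byte char (#7). Advance 2.
Byte at offset 21: 0xE5 = 11100101 → 3-byte char (#8). Advance 3.
Byte at offset 24: 0xC7 = 11000111 → 2-byte char (#9). Advance 2.
Byte at offset 26: 0xE1 = 11100001 → 3-byte char (#10). Advance 3.
Byte at offset 29: 0xE0 = 11100000 → 3-byte char (#11). Advance 3.
Reached end at offset 32 after 11 code points.

11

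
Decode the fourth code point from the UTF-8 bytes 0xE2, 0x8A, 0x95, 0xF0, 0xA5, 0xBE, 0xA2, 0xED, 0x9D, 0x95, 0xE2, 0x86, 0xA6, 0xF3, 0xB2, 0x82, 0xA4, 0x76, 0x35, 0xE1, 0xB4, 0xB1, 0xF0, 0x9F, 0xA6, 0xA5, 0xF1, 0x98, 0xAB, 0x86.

U+21A6

Offset 0: leading byte 0xE2 = 11100010 → 3-byte char #1 = E2 8A 95.
Offset 3: leading byte 0xF0 = 11110000 → 4-byte char #2 = F0 A5 BE A2.
Offset 7: leading byte 0xED = 11101101 → 3-byte char #3 = ED 9D 95.
Offset 10: leading byte 0xE2 = 11100010 → 3-byte char #4 = E2 86 A6.
Leading byte 0xE2 = 11100010 matches 1110xxxx → 3-byte sequence.
Byte 1: 0xE2 = 11100010, payload 0010 (4 bits).
Byte 2: 0x86 = 10000110 (10xxxxxx ✓), payload 000110.
Byte 3: 0xA6 = 10100110 (10xxxxxx ✓), payload 100110.
Concatenate: 0010000110100110 = 0x21A6 (16 bits → U+21A6).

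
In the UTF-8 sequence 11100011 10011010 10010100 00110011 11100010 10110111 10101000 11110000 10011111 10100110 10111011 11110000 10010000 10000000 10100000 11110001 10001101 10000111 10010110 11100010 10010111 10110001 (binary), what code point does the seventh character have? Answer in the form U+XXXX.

U+25F1

Offset 0: leading byte 0xE3 = 11100011 → 3-byte char #1 = E3 9A 94.
Offset 3: leading byte 0x33 = 00110011 → 1-byte char #2 = 33.
Offset 4: leading byte 0xE2 = 11100010 → 3-byte char #3 = E2 B7 A8.
Offset 7: leading byte 0xF0 = 11110000 → 4-byte char #4 = F0 9F A6 BB.
Offset 11: leading byte 0xF0 = 11110000 → 4-byte char #5 = F0 90 80 A0.
Offset 15: leading byte 0xF1 = 11110001 → 4-byte char #6 = F1 8D 87 96.
Offset 19: leading byte 0xE2 = 11100010 → 3-byte char #7 = E2 97 B1.
Leading byte 0xE2 = 11100010 matches 1110xxxx → 3-byte sequence.
Byte 1: 0xE2 = 11100010, payload 0010 (4 bits).
Byte 2: 0x97 = 10010111 (10xxxxxx ✓), payload 010111.
Byte 3: 0xB1 = 10110001 (10xxxxxx ✓), payload 110001.
Concatenate: 0010010111110001 = 0x25F1 (16 bits → U+25F1).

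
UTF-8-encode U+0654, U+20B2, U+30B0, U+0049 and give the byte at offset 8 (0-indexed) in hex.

U+0654 → 2-byte form D9 94 at offsets 0–1.
U+20B2 → 3-byte form E2 82 B2 at offsets 2–4.
U+30B0 → 3-byte form E3 82 B0 at offsets 5–7.
U+0049 → 1-byte form 49 at offsets 8–8.
Offset 8 falls in char 4's range; it's byte 1 of 49 = 0x49.

0x49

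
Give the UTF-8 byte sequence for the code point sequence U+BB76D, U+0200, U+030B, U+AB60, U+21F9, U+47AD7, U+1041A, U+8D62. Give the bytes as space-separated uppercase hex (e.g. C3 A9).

F2 BB 9D AD C8 80 CC 8B EA AD A0 E2 87 B9 F1 87 AB 97 F0 90 90 9A E8 B5 A2

U+BB76D: 4-byte form → F2 BB 9D AD.
U+0200: 2-byte form → C8 80.
U+030B: 2-byte form → CC 8B.
U+AB60: 3-byte form → EA AD A0.
U+21F9: 3-byte form → E2 87 B9.
U+47AD7: 4-byte form → F1 87 AB 97.
U+1041A: 4-byte form → F0 90 90 9A.
U+8D62: 3-byte form → E8 B5 A2.
Concatenated (25 bytes): F2 BB 9D AD C8 80 CC 8B EA AD A0 E2 87 B9 F1 87 AB 97 F0 90 90 9A E8 B5 A2.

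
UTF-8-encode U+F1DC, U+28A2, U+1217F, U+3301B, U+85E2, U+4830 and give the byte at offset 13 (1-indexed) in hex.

0x80

1-indexed offset 13 is 0-indexed offset 12.
U+F1DC → 3-byte form EF 87 9C at offsets 0–2.
U+28A2 → 3-byte form E2 A2 A2 at offsets 3–5.
U+1217F → 4-byte form F0 92 85 BF at offsets 6–9.
U+3301B → 4-byte form F0 B3 80 9B at offsets 10–13.
Offset 12 falls in char 4's range; it's byte 3 of F0 B3 80 9B = 0x80.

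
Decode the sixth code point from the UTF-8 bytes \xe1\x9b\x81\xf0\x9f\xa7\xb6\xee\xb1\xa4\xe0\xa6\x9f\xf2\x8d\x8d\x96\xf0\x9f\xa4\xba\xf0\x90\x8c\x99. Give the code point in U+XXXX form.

Offset 0: leading byte 0xE1 = 11100001 → 3-byte char #1 = E1 9B 81.
Offset 3: leading byte 0xF0 = 11110000 → 4-byte char #2 = F0 9F A7 B6.
Offset 7: leading byte 0xEE = 11101110 → 3-byte char #3 = EE B1 A4.
Offset 10: leading byte 0xE0 = 11100000 → 3-byte char #4 = E0 A6 9F.
Offset 13: leading byte 0xF2 = 11110010 → 4-byte char #5 = F2 8D 8D 96.
Offset 17: leading byte 0xF0 = 11110000 → 4-byte char #6 = F0 9F A4 BA.
Leading byte 0xF0 = 11110000 matches 11110xxx → 4-byte sequence.
Byte 1: 0xF0 = 11110000, payload 000 (3 bits).
Byte 2: 0x9F = 10011111 (10xxxxxx ✓), payload 011111.
Byte 3: 0xA4 = 10100100 (10xxxxxx ✓), payload 100100.
Byte 4: 0xBA = 10111010 (10xxxxxx ✓), payload 111010.
Concatenate: 000011111100100111010 = 0x1F93A (21 bits → U+1F93A).

U+1F93A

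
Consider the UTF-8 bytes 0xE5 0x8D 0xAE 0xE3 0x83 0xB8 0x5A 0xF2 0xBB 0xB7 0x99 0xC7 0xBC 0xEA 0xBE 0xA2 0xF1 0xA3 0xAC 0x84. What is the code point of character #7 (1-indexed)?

Offset 0: leading byte 0xE5 = 11100101 → 3-byte char #1 = E5 8D AE.
Offset 3: leading byte 0xE3 = 11100011 → 3-byte char #2 = E3 83 B8.
Offset 6: leading byte 0x5A = 01011010 → 1-byte char #3 = 5A.
Offset 7: leading byte 0xF2 = 11110010 → 4-byte char #4 = F2 BB B7 99.
Offset 11: leading byte 0xC7 = 11000111 → 2-byte char #5 = C7 BC.
Offset 13: leading byte 0xEA = 11101010 → 3-byte char #6 = EA BE A2.
Offset 16: leading byte 0xF1 = 11110001 → 4-byte char #7 = F1 A3 AC 84.
Leading byte 0xF1 = 11110001 matches 11110xxx → 4-byte sequence.
Byte 1: 0xF1 = 11110001, payload 001 (3 bits).
Byte 2: 0xA3 = 10100011 (10xxxxxx ✓), payload 100011.
Byte 3: 0xAC = 10101100 (10xxxxxx ✓), payload 101100.
Byte 4: 0x84 = 10000100 (10xxxxxx ✓), payload 000100.
Concatenate: 001100011101100000100 = 0x63B04 (21 bits → U+63B04).

U+63B04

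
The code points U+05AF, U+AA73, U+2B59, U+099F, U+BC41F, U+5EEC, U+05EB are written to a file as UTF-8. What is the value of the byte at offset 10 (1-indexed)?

1-indexed offset 10 is 0-indexed offset 9.
U+05AF → 2-byte form D6 AF at offsets 0–1.
U+AA73 → 3-byte form EA A9 B3 at offsets 2–4.
U+2B59 → 3-byte form E2 AD 99 at offsets 5–7.
U+099F → 3-byte form E0 A6 9F at offsets 8–10.
Offset 9 falls in char 4's range; it's byte 2 of E0 A6 9F = 0xA6.

0xA6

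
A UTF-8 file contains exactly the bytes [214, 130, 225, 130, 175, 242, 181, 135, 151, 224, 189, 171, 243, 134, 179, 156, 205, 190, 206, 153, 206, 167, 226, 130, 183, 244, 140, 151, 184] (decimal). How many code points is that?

10

Byte at offset 0: 0xD6 = 11010110 → 2-byte char (#1). Advance 2.
Byte at offset 2: 0xE1 = 11100001 → 3-byte char (#2). Advance 3.
Byte at offset 5: 0xF2 = 11110010 → 4-byte char (#3). Advance 4.
Byte at offset 9: 0xE0 = 11100000 → 3-byte char (#4). Advance 3.
Byte at offset 12: 0xF3 = 11110011 → 4-byte char (#5). Advance 4.
Byte at offset 16: 0xCD = 11001101 → 2-byte char (#6). Advance 2.
Byte at offset 18: 0xCE = 11001110 → 2-byte char (#7). Advance 2.
Byte at offset 20: 0xCE = 11001110 → 2-byte char (#8). Advance 2.
Byte at offset 22: 0xE2 = 11100010 → 3-byte char (#9). Advance 3.
Byte at offset 25: 0xF4 = 11110100 → 4-byte char (#10). Advance 4.
Reached end at offset 29 after 10 code points.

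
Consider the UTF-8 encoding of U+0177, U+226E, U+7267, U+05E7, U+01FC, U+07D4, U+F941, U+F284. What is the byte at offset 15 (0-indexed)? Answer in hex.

U+0177 → 2-byte form C5 B7 at offsets 0–1.
U+226E → 3-byte form E2 89 AE at offsets 2–4.
U+7267 → 3-byte form E7 89 A7 at offsets 5–7.
U+05E7 → 2-byte form D7 A7 at offsets 8–9.
U+01FC → 2-byte form C7 BC at offsets 10–11.
U+07D4 → 2-byte form DF 94 at offsets 12–13.
U+F941 → 3-byte form EF A5 81 at offsets 14–16.
Offset 15 falls in char 7's range; it's byte 2 of EF A5 81 = 0xA5.

0xA5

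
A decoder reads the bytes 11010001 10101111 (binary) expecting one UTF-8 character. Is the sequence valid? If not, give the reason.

valid

Leading byte 0xD1 = 11010001 → 2-byte form.
Continuation bytes 0xAF=10101111 all match 10xxxxxx.
Decoded value 0x46F is ≥ 0x80 (shortest form) and not a surrogate.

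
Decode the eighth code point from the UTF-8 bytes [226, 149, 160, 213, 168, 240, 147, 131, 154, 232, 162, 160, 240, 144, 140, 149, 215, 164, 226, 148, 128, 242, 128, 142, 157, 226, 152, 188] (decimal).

U+8039D

Offset 0: leading byte 0xE2 = 11100010 → 3-byte char #1 = E2 95 A0.
Offset 3: leading byte 0xD5 = 11010101 → 2-byte char #2 = D5 A8.
Offset 5: leading byte 0xF0 = 11110000 → 4-byte char #3 = F0 93 83 9A.
Offset 9: leading byte 0xE8 = 11101000 → 3-byte char #4 = E8 A2 A0.
Offset 12: leading byte 0xF0 = 11110000 → 4-byte char #5 = F0 90 8C 95.
Offset 16: leading byte 0xD7 = 11010111 → 2-byte char #6 = D7 A4.
Offset 18: leading byte 0xE2 = 11100010 → 3-byte char #7 = E2 94 80.
Offset 21: leading byte 0xF2 = 11110010 → 4-byte char #8 = F2 80 8E 9D.
Leading byte 0xF2 = 11110010 matches 11110xxx → 4-byte sequence.
Byte 1: 0xF2 = 11110010, payload 010 (3 bits).
Byte 2: 0x80 = 10000000 (10xxxxxx ✓), payload 000000.
Byte 3: 0x8E = 10001110 (10xxxxxx ✓), payload 001110.
Byte 4: 0x9D = 10011101 (10xxxxxx ✓), payload 011101.
Concatenate: 010000000001110011101 = 0x8039D (21 bits → U+8039D).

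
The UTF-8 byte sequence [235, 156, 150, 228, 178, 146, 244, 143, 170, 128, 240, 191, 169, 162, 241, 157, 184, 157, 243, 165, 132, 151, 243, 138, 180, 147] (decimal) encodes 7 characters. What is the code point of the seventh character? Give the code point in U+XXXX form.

Offset 0: leading byte 0xEB = 11101011 → 3-byte char #1 = EB 9C 96.
Offset 3: leading byte 0xE4 = 11100100 → 3-byte char #2 = E4 B2 92.
Offset 6: leading byte 0xF4 = 11110100 → 4-byte char #3 = F4 8F AA 80.
Offset 10: leading byte 0xF0 = 11110000 → 4-byte char #4 = F0 BF A9 A2.
Offset 14: leading byte 0xF1 = 11110001 → 4-byte char #5 = F1 9D B8 9D.
Offset 18: leading byte 0xF3 = 11110011 → 4-byte char #6 = F3 A5 84 97.
Offset 22: leading byte 0xF3 = 11110011 → 4-byte char #7 = F3 8A B4 93.
Leading byte 0xF3 = 11110011 matches 11110xxx → 4-byte sequence.
Byte 1: 0xF3 = 11110011, payload 011 (3 bits).
Byte 2: 0x8A = 10001010 (10xxxxxx ✓), payload 001010.
Byte 3: 0xB4 = 10110100 (10xxxxxx ✓), payload 110100.
Byte 4: 0x93 = 10010011 (10xxxxxx ✓), payload 010011.
Concatenate: 011001010110100010011 = 0xCAD13 (21 bits → U+CAD13).

U+CAD13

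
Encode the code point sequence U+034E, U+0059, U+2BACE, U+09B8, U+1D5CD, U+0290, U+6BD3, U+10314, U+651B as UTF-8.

CD 8E 59 F0 AB AB 8E E0 A6 B8 F0 9D 97 8D CA 90 E6 AF 93 F0 90 8C 94 E6 94 9B

U+034E: 2-byte form → CD 8E.
U+0059: 1-byte form → 59.
U+2BACE: 4-byte form → F0 AB AB 8E.
U+09B8: 3-byte form → E0 A6 B8.
U+1D5CD: 4-byte form → F0 9D 97 8D.
U+0290: 2-byte form → CA 90.
U+6BD3: 3-byte form → E6 AF 93.
U+10314: 4-byte form → F0 90 8C 94.
U+651B: 3-byte form → E6 94 9B.
Concatenated (26 bytes): CD 8E 59 F0 AB AB 8E E0 A6 B8 F0 9D 97 8D CA 90 E6 AF 93 F0 90 8C 94 E6 94 9B.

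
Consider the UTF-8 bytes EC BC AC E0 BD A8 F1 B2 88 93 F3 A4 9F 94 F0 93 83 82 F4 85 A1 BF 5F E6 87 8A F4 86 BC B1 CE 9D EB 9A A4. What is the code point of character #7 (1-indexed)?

U+005F

Offset 0: leading byte 0xEC = 11101100 → 3-byte char #1 = EC BC AC.
Offset 3: leading byte 0xE0 = 11100000 → 3-byte char #2 = E0 BD A8.
Offset 6: leading byte 0xF1 = 11110001 → 4-byte char #3 = F1 B2 88 93.
Offset 10: leading byte 0xF3 = 11110011 → 4-byte char #4 = F3 A4 9F 94.
Offset 14: leading byte 0xF0 = 11110000 → 4-byte char #5 = F0 93 83 82.
Offset 18: leading byte 0xF4 = 11110100 → 4-byte char #6 = F4 85 A1 BF.
Offset 22: leading byte 0x5F = 01011111 → 1-byte char #7 = 5F.
Leading byte 0x5F = 01011111 matches 0xxxxxxx → 1-byte sequence.
Byte 1: 0x5F = 01011111, payload 1011111 (7 bits).
Concatenate: 1011111 = 0x5F (7 bits → U+005F).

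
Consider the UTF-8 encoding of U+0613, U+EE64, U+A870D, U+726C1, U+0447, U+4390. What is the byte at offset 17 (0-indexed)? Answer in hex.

U+0613 → 2-byte form D8 93 at offsets 0–1.
U+EE64 → 3-byte form EE B9 A4 at offsets 2–4.
U+A870D → 4-byte form F2 A8 9C 8D at offsets 5–8.
U+726C1 → 4-byte form F1 B2 9B 81 at offsets 9–12.
U+0447 → 2-byte form D1 87 at offsets 13–14.
U+4390 → 3-byte form E4 8E 90 at offsets 15–17.
Offset 17 falls in char 6's range; it's byte 3 of E4 8E 90 = 0x90.

0x90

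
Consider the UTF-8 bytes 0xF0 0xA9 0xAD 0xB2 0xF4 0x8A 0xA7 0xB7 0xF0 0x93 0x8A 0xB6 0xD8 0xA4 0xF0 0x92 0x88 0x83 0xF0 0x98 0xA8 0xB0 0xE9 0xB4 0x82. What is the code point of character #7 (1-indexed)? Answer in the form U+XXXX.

Offset 0: leading byte 0xF0 = 11110000 → 4-byte char #1 = F0 A9 AD B2.
Offset 4: leading byte 0xF4 = 11110100 → 4-byte char #2 = F4 8A A7 B7.
Offset 8: leading byte 0xF0 = 11110000 → 4-byte char #3 = F0 93 8A B6.
Offset 12: leading byte 0xD8 = 11011000 → 2-byte char #4 = D8 A4.
Offset 14: leading byte 0xF0 = 11110000 → 4-byte char #5 = F0 92 88 83.
Offset 18: leading byte 0xF0 = 11110000 → 4-byte char #6 = F0 98 A8 B0.
Offset 22: leading byte 0xE9 = 11101001 → 3-byte char #7 = E9 B4 82.
Leading byte 0xE9 = 11101001 matches 1110xxxx → 3-byte sequence.
Byte 1: 0xE9 = 11101001, payload 1001 (4 bits).
Byte 2: 0xB4 = 10110100 (10xxxxxx ✓), payload 110100.
Byte 3: 0x82 = 10000010 (10xxxxxx ✓), payload 000010.
Concatenate: 1001110100000010 = 0x9D02 (16 bits → U+9D02).

U+9D02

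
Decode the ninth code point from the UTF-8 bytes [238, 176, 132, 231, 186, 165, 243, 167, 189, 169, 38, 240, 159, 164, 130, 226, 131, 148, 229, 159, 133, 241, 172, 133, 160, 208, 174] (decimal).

Offset 0: leading byte 0xEE = 11101110 → 3-byte char #1 = EE B0 84.
Offset 3: leading byte 0xE7 = 11100111 → 3-byte char #2 = E7 BA A5.
Offset 6: leading byte 0xF3 = 11110011 → 4-byte char #3 = F3 A7 BD A9.
Offset 10: leading byte 0x26 = 00100110 → 1-byte char #4 = 26.
Offset 11: leading byte 0xF0 = 11110000 → 4-byte char #5 = F0 9F A4 82.
Offset 15: leading byte 0xE2 = 11100010 → 3-byte char #6 = E2 83 94.
Offset 18: leading byte 0xE5 = 11100101 → 3-byte char #7 = E5 9F 85.
Offset 21: leading byte 0xF1 = 11110001 → 4-byte char #8 = F1 AC 85 A0.
Offset 25: leading byte 0xD0 = 11010000 → 2-byte char #9 = D0 AE.
Leading byte 0xD0 = 11010000 matches 110xxxxx → 2-byte sequence.
Byte 1: 0xD0 = 11010000, payload 10000 (5 bits).
Byte 2: 0xAE = 10101110 (10xxxxxx ✓), payload 101110.
Concatenate: 10000101110 = 0x42E (11 bits → U+042E).

U+042E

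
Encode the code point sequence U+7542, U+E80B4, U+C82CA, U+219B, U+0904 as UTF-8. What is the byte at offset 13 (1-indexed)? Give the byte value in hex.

0x86

1-indexed offset 13 is 0-indexed offset 12.
U+7542 → 3-byte form E7 95 82 at offsets 0–2.
U+E80B4 → 4-byte form F3 A8 82 B4 at offsets 3–6.
U+C82CA → 4-byte form F3 88 8B 8A at offsets 7–10.
U+219B → 3-byte form E2 86 9B at offsets 11–13.
Offset 12 falls in char 4's range; it's byte 2 of E2 86 9B = 0x86.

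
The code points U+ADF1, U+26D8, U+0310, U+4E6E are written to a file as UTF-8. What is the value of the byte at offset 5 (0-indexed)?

U+ADF1 → 3-byte form EA B7 B1 at offsets 0–2.
U+26D8 → 3-byte form E2 9B 98 at offsets 3–5.
Offset 5 falls in char 2's range; it's byte 3 of E2 9B 98 = 0x98.

0x98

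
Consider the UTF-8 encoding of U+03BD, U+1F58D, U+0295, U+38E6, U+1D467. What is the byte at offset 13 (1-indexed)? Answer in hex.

0x9D

1-indexed offset 13 is 0-indexed offset 12.
U+03BD → 2-byte form CE BD at offsets 0–1.
U+1F58D → 4-byte form F0 9F 96 8D at offsets 2–5.
U+0295 → 2-byte form CA 95 at offsets 6–7.
U+38E6 → 3-byte form E3 A3 A6 at offsets 8–10.
U+1D467 → 4-byte form F0 9D 91 A7 at offsets 11–14.
Offset 12 falls in char 5's range; it's byte 2 of F0 9D 91 A7 = 0x9D.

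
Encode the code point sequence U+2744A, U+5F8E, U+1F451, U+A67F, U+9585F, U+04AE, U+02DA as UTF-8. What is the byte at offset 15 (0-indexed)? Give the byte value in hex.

0x95

U+2744A → 4-byte form F0 A7 91 8A at offsets 0–3.
U+5F8E → 3-byte form E5 BE 8E at offsets 4–6.
U+1F451 → 4-byte form F0 9F 91 91 at offsets 7–10.
U+A67F → 3-byte form EA 99 BF at offsets 11–13.
U+9585F → 4-byte form F2 95 A1 9F at offsets 14–17.
Offset 15 falls in char 5's range; it's byte 2 of F2 95 A1 9F = 0x95.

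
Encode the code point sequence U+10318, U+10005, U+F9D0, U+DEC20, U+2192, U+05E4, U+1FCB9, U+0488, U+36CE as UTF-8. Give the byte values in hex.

F0 90 8C 98 F0 90 80 85 EF A7 90 F3 9E B0 A0 E2 86 92 D7 A4 F0 9F B2 B9 D2 88 E3 9B 8E

U+10318: 4-byte form → F0 90 8C 98.
U+10005: 4-byte form → F0 90 80 85.
U+F9D0: 3-byte form → EF A7 90.
U+DEC20: 4-byte form → F3 9E B0 A0.
U+2192: 3-byte form → E2 86 92.
U+05E4: 2-byte form → D7 A4.
U+1FCB9: 4-byte form → F0 9F B2 B9.
U+0488: 2-byte form → D2 88.
U+36CE: 3-byte form → E3 9B 8E.
Concatenated (29 bytes): F0 90 8C 98 F0 90 80 85 EF A7 90 F3 9E B0 A0 E2 86 92 D7 A4 F0 9F B2 B9 D2 88 E3 9B 8E.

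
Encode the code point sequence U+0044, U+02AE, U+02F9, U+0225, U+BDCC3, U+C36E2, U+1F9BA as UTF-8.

U+0044: 1-byte form → 44.
U+02AE: 2-byte form → CA AE.
U+02F9: 2-byte form → CB B9.
U+0225: 2-byte form → C8 A5.
U+BDCC3: 4-byte form → F2 BD B3 83.
U+C36E2: 4-byte form → F3 83 9B A2.
U+1F9BA: 4-byte form → F0 9F A6 BA.
Concatenated (19 bytes): 44 CA AE CB B9 C8 A5 F2 BD B3 83 F3 83 9B A2 F0 9F A6 BA.

44 CA AE CB B9 C8 A5 F2 BD B3 83 F3 83 9B A2 F0 9F A6 BA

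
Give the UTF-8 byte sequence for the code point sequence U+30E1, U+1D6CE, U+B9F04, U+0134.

U+30E1: 3-byte form → E3 83 A1.
U+1D6CE: 4-byte form → F0 9D 9B 8E.
U+B9F04: 4-byte form → F2 B9 BC 84.
U+0134: 2-byte form → C4 B4.
Concatenated (13 bytes): E3 83 A1 F0 9D 9B 8E F2 B9 BC 84 C4 B4.

E3 83 A1 F0 9D 9B 8E F2 B9 BC 84 C4 B4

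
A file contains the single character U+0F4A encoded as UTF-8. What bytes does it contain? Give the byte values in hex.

U+0F4A = 0xF4A = 3914 decimal. In range U+0800–U+FFFF → 3-byte form: 1110xxxx 10xxxxxx 10xxxxxx.
Binary (16 bits): 0000111101001010.
Split 4+6+6: 0000 | 111101 | 001010.
Byte 1: 11100000 = 0xE0.
Byte 2: 10111101 = 0xBD.
Byte 3: 10001010 = 0x8A.

E0 BD 8A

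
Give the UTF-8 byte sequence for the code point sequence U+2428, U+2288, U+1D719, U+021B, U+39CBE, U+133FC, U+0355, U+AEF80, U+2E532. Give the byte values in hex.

E2 90 A8 E2 8A 88 F0 9D 9C 99 C8 9B F0 B9 B2 BE F0 93 8F BC CD 95 F2 AE BE 80 F0 AE 94 B2

U+2428: 3-byte form → E2 90 A8.
U+2288: 3-byte form → E2 8A 88.
U+1D719: 4-byte form → F0 9D 9C 99.
U+021B: 2-byte form → C8 9B.
U+39CBE: 4-byte form → F0 B9 B2 BE.
U+133FC: 4-byte form → F0 93 8F BC.
U+0355: 2-byte form → CD 95.
U+AEF80: 4-byte form → F2 AE BE 80.
U+2E532: 4-byte form → F0 AE 94 B2.
Concatenated (30 bytes): E2 90 A8 E2 8A 88 F0 9D 9C 99 C8 9B F0 B9 B2 BE F0 93 8F BC CD 95 F2 AE BE 80 F0 AE 94 B2.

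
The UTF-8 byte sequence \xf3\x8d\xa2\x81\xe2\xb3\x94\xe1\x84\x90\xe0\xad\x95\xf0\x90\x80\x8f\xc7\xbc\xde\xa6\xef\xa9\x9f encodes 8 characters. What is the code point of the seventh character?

Offset 0: leading byte 0xF3 = 11110011 → 4-byte char #1 = F3 8D A2 81.
Offset 4: leading byte 0xE2 = 11100010 → 3-byte char #2 = E2 B3 94.
Offset 7: leading byte 0xE1 = 11100001 → 3-byte char #3 = E1 84 90.
Offset 10: leading byte 0xE0 = 11100000 → 3-byte char #4 = E0 AD 95.
Offset 13: leading byte 0xF0 = 11110000 → 4-byte char #5 = F0 90 80 8F.
Offset 17: leading byte 0xC7 = 11000111 → 2-byte char #6 = C7 BC.
Offset 19: leading byte 0xDE = 11011110 → 2-byte char #7 = DE A6.
Leading byte 0xDE = 11011110 matches 110xxxxx → 2-byte sequence.
Byte 1: 0xDE = 11011110, payload 11110 (5 bits).
Byte 2: 0xA6 = 10100110 (10xxxxxx ✓), payload 100110.
Concatenate: 11110100110 = 0x7A6 (11 bits → U+07A6).

U+07A6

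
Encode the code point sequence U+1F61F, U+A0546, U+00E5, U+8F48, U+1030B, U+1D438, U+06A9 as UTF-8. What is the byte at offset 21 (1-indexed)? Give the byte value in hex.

0xB8

1-indexed offset 21 is 0-indexed offset 20.
U+1F61F → 4-byte form F0 9F 98 9F at offsets 0–3.
U+A0546 → 4-byte form F2 A0 95 86 at offsets 4–7.
U+00E5 → 2-byte form C3 A5 at offsets 8–9.
U+8F48 → 3-byte form E8 BD 88 at offsets 10–12.
U+1030B → 4-byte form F0 90 8C 8B at offsets 13–16.
U+1D438 → 4-byte form F0 9D 90 B8 at offsets 17–20.
Offset 20 falls in char 6's range; it's byte 4 of F0 9D 90 B8 = 0xB8.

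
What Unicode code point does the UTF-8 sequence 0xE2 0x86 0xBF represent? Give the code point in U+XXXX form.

U+21BF

Leading byte 0xE2 = 11100010 matches 1110xxxx → 3-byte sequence.
Byte 1: 0xE2 = 11100010, payload 0010 (4 bits).
Byte 2: 0x86 = 10000110 (10xxxxxx ✓), payload 000110.
Byte 3: 0xBF = 10111111 (10xxxxxx ✓), payload 111111.
Concatenate: 0010000110111111 = 0x21BF (16 bits → U+21BF).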